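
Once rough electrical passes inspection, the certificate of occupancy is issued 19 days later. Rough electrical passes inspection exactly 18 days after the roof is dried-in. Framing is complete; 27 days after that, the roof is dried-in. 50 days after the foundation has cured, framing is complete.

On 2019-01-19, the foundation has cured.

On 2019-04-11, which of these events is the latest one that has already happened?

The roof is dried-in

The foundation has cured: Jan 19, 2019.
Framing is complete: Jan 19, 2019 + 50 days = Mar 10, 2019.
The roof is dried-in: Mar 10, 2019 + 27 days = Apr 6, 2019.
Rough electrical passes inspection: Apr 6, 2019 + 18 days = Apr 24, 2019.
The certificate of occupancy is issued: Apr 24, 2019 + 19 days = May 13, 2019.
Apr 11, 2019 falls between when the roof is dried-in (Apr 6, 2019) and when rough electrical passes inspection (Apr 24, 2019).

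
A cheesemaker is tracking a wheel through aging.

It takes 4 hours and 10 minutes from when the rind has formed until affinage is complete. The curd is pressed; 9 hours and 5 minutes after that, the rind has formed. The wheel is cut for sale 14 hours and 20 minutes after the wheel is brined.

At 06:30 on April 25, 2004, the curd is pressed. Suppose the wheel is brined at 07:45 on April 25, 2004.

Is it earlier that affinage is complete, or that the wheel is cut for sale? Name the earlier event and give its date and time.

The curd is pressed: 06:30 Apr 25, 2004.
The rind has formed: 06:30 Apr 25, 2004 + 9h05m = 15:35 Apr 25, 2004.
Affinage is complete: 15:35 Apr 25, 2004 + 4h10m = 19:45 Apr 25, 2004.
The wheel is brined: 07:45 Apr 25, 2004.
The wheel is cut for sale: 07:45 Apr 25, 2004 + 14h20m = 22:05 Apr 25, 2004.
Comparing: affinage is complete at 19:45 Apr 25, 2004 vs the wheel is cut for sale at 22:05 Apr 25, 2004. Earlier: affinage is complete.

Affinage is complete — 19:45 on April 25, 2004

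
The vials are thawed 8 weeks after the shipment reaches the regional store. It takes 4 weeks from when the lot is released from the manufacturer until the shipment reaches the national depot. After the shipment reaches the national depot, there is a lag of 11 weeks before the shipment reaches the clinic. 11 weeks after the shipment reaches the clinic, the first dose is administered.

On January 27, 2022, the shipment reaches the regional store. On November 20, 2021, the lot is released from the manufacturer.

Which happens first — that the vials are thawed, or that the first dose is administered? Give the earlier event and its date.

The shipment reaches the regional store: Jan 27, 2022.
The vials are thawed: Jan 27, 2022 + 8 weeks = Mar 24, 2022.
The lot is released from the manufacturer: Nov 20, 2021.
The shipment reaches the national depot: Nov 20, 2021 + 4 weeks = Dec 18, 2021.
The shipment reaches the clinic: Dec 18, 2021 + 11 weeks = Mar 5, 2022.
The first dose is administered: Mar 5, 2022 + 11 weeks = May 21, 2022.
Comparing: the vials are thawed on Mar 24, 2022 vs the first dose is administered on May 21, 2022. Earlier: the vials are thawed.

The vials are thawed — March 24, 2022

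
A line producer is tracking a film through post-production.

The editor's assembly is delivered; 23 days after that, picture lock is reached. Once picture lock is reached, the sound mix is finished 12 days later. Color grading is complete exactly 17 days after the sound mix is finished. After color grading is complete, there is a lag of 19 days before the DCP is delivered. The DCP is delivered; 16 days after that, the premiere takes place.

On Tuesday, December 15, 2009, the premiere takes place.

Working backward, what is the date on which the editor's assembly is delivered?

Saturday, September 19, 2009

The premiere takes place: Dec 15, 2009.
The DCP is delivered: Dec 15, 2009 − 16 days = Nov 29, 2009.
Color grading is complete: Nov 29, 2009 − 19 days = Nov 10, 2009.
The sound mix is finished: Nov 10, 2009 − 17 days = Oct 24, 2009.
Picture lock is reached: Oct 24, 2009 − 12 days = Oct 12, 2009.
The editor's assembly is delivered: Oct 12, 2009 − 23 days = Sep 19, 2009.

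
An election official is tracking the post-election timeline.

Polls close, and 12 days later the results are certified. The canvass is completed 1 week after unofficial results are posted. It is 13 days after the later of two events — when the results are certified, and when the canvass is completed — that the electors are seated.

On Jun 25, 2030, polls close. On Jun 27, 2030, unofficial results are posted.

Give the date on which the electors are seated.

Polls close: Jun 25, 2030.
The results are certified: Jun 25, 2030 + 12 days = Jul 7, 2030.
Unofficial results are posted: Jun 27, 2030.
The canvass is completed: Jun 27, 2030 + 1 week = Jul 4, 2030.
Both prerequisites met — the results are certified (Jul 7, 2030), the canvass is completed (Jul 4, 2030); the later is Jul 7, 2030.
The electors are seated: Jul 7, 2030 + 13 days = Jul 20, 2030.

Jul 20, 2030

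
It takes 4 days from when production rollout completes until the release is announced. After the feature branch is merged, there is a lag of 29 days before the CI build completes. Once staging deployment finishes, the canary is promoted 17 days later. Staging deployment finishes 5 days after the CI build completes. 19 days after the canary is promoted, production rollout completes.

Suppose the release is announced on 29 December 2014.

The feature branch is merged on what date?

The release is announced: Dec 29, 2014.
Production rollout completes: Dec 29, 2014 − 4 days = Dec 25, 2014.
The canary is promoted: Dec 25, 2014 − 19 days = Dec 6, 2014.
Staging deployment finishes: Dec 6, 2014 − 17 days = Nov 19, 2014.
The CI build completes: Nov 19, 2014 − 5 days = Nov 14, 2014.
The feature branch is merged: Nov 14, 2014 − 29 days = Oct 16, 2014.

16 October 2014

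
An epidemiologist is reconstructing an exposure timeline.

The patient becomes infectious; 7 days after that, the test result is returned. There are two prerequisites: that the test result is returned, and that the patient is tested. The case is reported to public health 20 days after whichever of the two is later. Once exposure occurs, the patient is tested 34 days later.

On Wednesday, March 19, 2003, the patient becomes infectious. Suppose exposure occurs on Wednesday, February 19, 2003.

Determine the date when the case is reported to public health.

The patient becomes infectious: Mar 19, 2003.
The test result is returned: Mar 19, 2003 + 7 days = Mar 26, 2003.
Exposure occurs: Feb 19, 2003.
The patient is tested: Feb 19, 2003 + 34 days = Mar 25, 2003.
Both prerequisites met — the test result is returned (Mar 26, 2003), the patient is tested (Mar 25, 2003); the later is Mar 26, 2003.
The case is reported to public health: Mar 26, 2003 + 20 days = Apr 15, 2003.

Tuesday, April 15, 2003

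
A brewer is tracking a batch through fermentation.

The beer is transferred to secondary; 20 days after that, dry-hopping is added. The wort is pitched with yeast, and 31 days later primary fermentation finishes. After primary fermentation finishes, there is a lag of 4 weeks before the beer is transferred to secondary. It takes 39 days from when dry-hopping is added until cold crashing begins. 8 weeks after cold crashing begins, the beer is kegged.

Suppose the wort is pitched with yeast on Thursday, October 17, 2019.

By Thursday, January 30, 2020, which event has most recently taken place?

Dry-hopping is added

The wort is pitched with yeast: Oct 17, 2019.
Primary fermentation finishes: Oct 17, 2019 + 31 days = Nov 17, 2019.
The beer is transferred to secondary: Nov 17, 2019 + 4 weeks = Dec 15, 2019.
Dry-hopping is added: Dec 15, 2019 + 20 days = Jan 4, 2020.
Cold crashing begins: Jan 4, 2020 + 39 days = Feb 12, 2020.
The beer is kegged: Feb 12, 2020 + 8 weeks = Apr 8, 2020.
Jan 30, 2020 falls between when dry-hopping is added (Jan 4, 2020) and when cold crashing begins (Feb 12, 2020).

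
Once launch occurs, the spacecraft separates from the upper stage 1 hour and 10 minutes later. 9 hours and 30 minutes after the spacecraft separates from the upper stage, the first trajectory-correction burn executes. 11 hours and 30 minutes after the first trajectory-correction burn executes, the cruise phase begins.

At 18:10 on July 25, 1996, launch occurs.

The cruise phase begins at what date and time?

16:20 on July 26, 1996

Launch occurs: 18:10 Jul 25, 1996.
The spacecraft separates from the upper stage: 18:10 Jul 25, 1996 + 1h10m = 19:20 Jul 25, 1996.
The first trajectory-correction burn executes: 19:20 Jul 25, 1996 + 9h30m = 04:50 Jul 26, 1996.
The cruise phase begins: 04:50 Jul 26, 1996 + 11h30m = 16:20 Jul 26, 1996.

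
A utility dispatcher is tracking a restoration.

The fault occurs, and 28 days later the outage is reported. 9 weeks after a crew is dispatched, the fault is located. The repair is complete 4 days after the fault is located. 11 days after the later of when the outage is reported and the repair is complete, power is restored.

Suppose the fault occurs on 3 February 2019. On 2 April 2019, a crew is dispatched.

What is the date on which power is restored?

19 June 2019

The fault occurs: Feb 3, 2019.
The outage is reported: Feb 3, 2019 + 28 days = Mar 3, 2019.
A crew is dispatched: Apr 2, 2019.
The fault is located: Apr 2, 2019 + 9 weeks = Jun 4, 2019.
The repair is complete: Jun 4, 2019 + 4 days = Jun 8, 2019.
Both prerequisites met — the outage is reported (Mar 3, 2019), the repair is complete (Jun 8, 2019); the later is Jun 8, 2019.
Power is restored: Jun 8, 2019 + 11 days = Jun 19, 2019.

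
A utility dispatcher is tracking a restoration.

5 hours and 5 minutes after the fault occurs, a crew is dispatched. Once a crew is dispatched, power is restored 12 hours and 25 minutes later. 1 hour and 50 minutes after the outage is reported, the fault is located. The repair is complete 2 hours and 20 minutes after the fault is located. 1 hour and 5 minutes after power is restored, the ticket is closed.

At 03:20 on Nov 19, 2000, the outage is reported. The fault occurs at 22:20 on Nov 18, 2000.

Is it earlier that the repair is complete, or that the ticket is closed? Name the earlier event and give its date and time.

The repair is complete — 07:30 on Nov 19, 2000

The outage is reported: 03:20 Nov 19, 2000.
The fault is located: 03:20 Nov 19, 2000 + 1h50m = 05:10 Nov 19, 2000.
The repair is complete: 05:10 Nov 19, 2000 + 2h20m = 07:30 Nov 19, 2000.
The fault occurs: 22:20 Nov 18, 2000.
A crew is dispatched: 22:20 Nov 18, 2000 + 5h05m = 03:25 Nov 19, 2000.
Power is restored: 03:25 Nov 19, 2000 + 12h25m = 15:50 Nov 19, 2000.
The ticket is closed: 15:50 Nov 19, 2000 + 1h05m = 16:55 Nov 19, 2000.
Comparing: the repair is complete at 07:30 Nov 19, 2000 vs the ticket is closed at 16:55 Nov 19, 2000. Earlier: the repair is complete.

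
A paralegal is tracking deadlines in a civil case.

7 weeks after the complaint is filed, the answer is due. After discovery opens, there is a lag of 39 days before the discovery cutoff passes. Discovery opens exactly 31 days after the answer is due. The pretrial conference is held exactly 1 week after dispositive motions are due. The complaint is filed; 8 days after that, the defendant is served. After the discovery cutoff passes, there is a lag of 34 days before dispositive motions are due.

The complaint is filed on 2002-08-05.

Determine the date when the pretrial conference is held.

The complaint is filed: Aug 5, 2002.
The answer is due: Aug 5, 2002 + 7 weeks = Sep 23, 2002.
Discovery opens: Sep 23, 2002 + 31 days = Oct 24, 2002.
The discovery cutoff passes: Oct 24, 2002 + 39 days = Dec 2, 2002.
Dispositive motions are due: Dec 2, 2002 + 34 days = Jan 5, 2003.
The pretrial conference is held: Jan 5, 2003 + 1 week = Jan 12, 2003.

2003-01-12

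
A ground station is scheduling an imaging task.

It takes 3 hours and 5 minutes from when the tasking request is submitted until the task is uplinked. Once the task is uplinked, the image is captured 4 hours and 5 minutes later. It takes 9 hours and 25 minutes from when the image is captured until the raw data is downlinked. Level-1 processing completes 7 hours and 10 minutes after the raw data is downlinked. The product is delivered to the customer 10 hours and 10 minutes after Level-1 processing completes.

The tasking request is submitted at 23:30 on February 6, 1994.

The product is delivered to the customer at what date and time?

The tasking request is submitted: 23:30 Feb 6, 1994.
The task is uplinked: 23:30 Feb 6, 1994 + 3h05m = 02:35 Feb 7, 1994.
The image is captured: 02:35 Feb 7, 1994 + 4h05m = 06:40 Feb 7, 1994.
The raw data is downlinked: 06:40 Feb 7, 1994 + 9h25m = 16:05 Feb 7, 1994.
Level-1 processing completes: 16:05 Feb 7, 1994 + 7h10m = 23:15 Feb 7, 1994.
The product is delivered to the customer: 23:15 Feb 7, 1994 + 10h10m = 09:25 Feb 8, 1994.

09:25 on February 8, 1994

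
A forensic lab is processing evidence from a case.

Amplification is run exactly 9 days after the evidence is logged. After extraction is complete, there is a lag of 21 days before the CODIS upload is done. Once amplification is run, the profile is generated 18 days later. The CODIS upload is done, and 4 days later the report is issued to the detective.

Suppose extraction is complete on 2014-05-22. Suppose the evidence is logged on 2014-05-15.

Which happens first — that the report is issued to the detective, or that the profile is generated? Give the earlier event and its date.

Extraction is complete: May 22, 2014.
The CODIS upload is done: May 22, 2014 + 21 days = Jun 12, 2014.
The report is issued to the detective: Jun 12, 2014 + 4 days = Jun 16, 2014.
The evidence is logged: May 15, 2014.
Amplification is run: May 15, 2014 + 9 days = May 24, 2014.
The profile is generated: May 24, 2014 + 18 days = Jun 11, 2014.
Comparing: the report is issued to the detective on Jun 16, 2014 vs the profile is generated on Jun 11, 2014. Earlier: the profile is generated.

The profile is generated — 2014-06-11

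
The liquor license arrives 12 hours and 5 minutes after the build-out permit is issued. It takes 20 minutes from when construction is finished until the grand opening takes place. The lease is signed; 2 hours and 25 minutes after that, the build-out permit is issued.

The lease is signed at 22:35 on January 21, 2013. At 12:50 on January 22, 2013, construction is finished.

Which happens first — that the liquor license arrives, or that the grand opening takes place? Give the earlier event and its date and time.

The liquor license arrives — 13:05 on January 22, 2013

The lease is signed: 22:35 Jan 21, 2013.
The build-out permit is issued: 22:35 Jan 21, 2013 + 2h25m = 01:00 Jan 22, 2013.
The liquor license arrives: 01:00 Jan 22, 2013 + 12h05m = 13:05 Jan 22, 2013.
Construction is finished: 12:50 Jan 22, 2013.
The grand opening takes place: 12:50 Jan 22, 2013 + 20m = 13:10 Jan 22, 2013.
Comparing: the liquor license arrives at 13:05 Jan 22, 2013 vs the grand opening takes place at 13:10 Jan 22, 2013. Earlier: the liquor license arrives.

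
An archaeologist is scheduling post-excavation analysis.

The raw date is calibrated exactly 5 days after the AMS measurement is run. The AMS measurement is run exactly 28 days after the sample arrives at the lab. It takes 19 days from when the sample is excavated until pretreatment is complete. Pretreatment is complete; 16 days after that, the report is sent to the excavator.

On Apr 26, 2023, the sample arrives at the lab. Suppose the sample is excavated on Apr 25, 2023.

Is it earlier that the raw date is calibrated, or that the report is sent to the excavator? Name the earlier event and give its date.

The raw date is calibrated — May 29, 2023

The sample arrives at the lab: Apr 26, 2023.
The AMS measurement is run: Apr 26, 2023 + 28 days = May 24, 2023.
The raw date is calibrated: May 24, 2023 + 5 days = May 29, 2023.
The sample is excavated: Apr 25, 2023.
Pretreatment is complete: Apr 25, 2023 + 19 days = May 14, 2023.
The report is sent to the excavator: May 14, 2023 + 16 days = May 30, 2023.
Comparing: the raw date is calibrated on May 29, 2023 vs the report is sent to the excavator on May 30, 2023. Earlier: the raw date is calibrated.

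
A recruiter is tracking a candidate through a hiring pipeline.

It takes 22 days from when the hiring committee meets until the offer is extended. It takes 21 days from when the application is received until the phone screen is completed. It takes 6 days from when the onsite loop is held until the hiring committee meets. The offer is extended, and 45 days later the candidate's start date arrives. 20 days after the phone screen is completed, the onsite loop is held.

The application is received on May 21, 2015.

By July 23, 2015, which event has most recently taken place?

The application is received: May 21, 2015.
The phone screen is completed: May 21, 2015 + 21 days = Jun 11, 2015.
The onsite loop is held: Jun 11, 2015 + 20 days = Jul 1, 2015.
The hiring committee meets: Jul 1, 2015 + 6 days = Jul 7, 2015.
The offer is extended: Jul 7, 2015 + 22 days = Jul 29, 2015.
The candidate's start date arrives: Jul 29, 2015 + 45 days = Sep 12, 2015.
Jul 23, 2015 falls between when the hiring committee meets (Jul 7, 2015) and when the offer is extended (Jul 29, 2015).

The hiring committee meets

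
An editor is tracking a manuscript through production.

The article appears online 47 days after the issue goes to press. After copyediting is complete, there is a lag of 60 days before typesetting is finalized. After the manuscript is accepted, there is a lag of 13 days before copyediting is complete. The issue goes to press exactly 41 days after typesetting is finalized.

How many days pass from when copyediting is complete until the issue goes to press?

Causal path: copyediting is complete → typesetting is finalized → the issue goes to press.
Total delay along the path: 60 + 41 = 101 days.

101 days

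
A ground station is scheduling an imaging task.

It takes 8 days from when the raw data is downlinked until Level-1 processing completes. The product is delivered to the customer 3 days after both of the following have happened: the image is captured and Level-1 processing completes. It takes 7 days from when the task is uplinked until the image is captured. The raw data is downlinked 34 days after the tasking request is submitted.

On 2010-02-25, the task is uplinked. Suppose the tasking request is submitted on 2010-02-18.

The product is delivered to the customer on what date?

The task is uplinked: Feb 25, 2010.
The image is captured: Feb 25, 2010 + 7 days = Mar 4, 2010.
The tasking request is submitted: Feb 18, 2010.
The raw data is downlinked: Feb 18, 2010 + 34 days = Mar 24, 2010.
Level-1 processing completes: Mar 24, 2010 + 8 days = Apr 1, 2010.
Both prerequisites met — the image is captured (Mar 4, 2010), Level-1 processing completes (Apr 1, 2010); the later is Apr 1, 2010.
The product is delivered to the customer: Apr 1, 2010 + 3 days = Apr 4, 2010.

2010-04-04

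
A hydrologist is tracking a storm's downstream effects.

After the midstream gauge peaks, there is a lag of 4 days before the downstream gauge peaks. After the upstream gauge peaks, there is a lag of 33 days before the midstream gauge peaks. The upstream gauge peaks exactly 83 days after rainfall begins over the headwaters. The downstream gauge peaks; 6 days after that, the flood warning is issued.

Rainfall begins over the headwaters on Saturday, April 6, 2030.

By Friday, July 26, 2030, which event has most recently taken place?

The upstream gauge peaks

Rainfall begins over the headwaters: Apr 6, 2030.
The upstream gauge peaks: Apr 6, 2030 + 83 days = Jun 28, 2030.
The midstream gauge peaks: Jun 28, 2030 + 33 days = Jul 31, 2030.
The downstream gauge peaks: Jul 31, 2030 + 4 days = Aug 4, 2030.
The flood warning is issued: Aug 4, 2030 + 6 days = Aug 10, 2030.
Jul 26, 2030 falls between when the upstream gauge peaks (Jun 28, 2030) and when the midstream gauge peaks (Jul 31, 2030).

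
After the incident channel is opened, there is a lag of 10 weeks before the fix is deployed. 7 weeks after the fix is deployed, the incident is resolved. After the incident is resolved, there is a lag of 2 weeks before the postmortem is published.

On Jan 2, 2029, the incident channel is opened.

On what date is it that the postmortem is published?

May 15, 2029

The incident channel is opened: Jan 2, 2029.
The fix is deployed: Jan 2, 2029 + 10 weeks = Mar 13, 2029.
The incident is resolved: Mar 13, 2029 + 7 weeks = May 1, 2029.
The postmortem is published: May 1, 2029 + 2 weeks = May 15, 2029.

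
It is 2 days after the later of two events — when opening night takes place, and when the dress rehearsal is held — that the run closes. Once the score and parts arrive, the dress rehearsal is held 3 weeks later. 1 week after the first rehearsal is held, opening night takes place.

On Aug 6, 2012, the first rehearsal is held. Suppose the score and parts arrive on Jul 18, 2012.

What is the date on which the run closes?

The first rehearsal is held: Aug 6, 2012.
Opening night takes place: Aug 6, 2012 + 1 week = Aug 13, 2012.
The score and parts arrive: Jul 18, 2012.
The dress rehearsal is held: Jul 18, 2012 + 3 weeks = Aug 8, 2012.
Both prerequisites met — opening night takes place (Aug 13, 2012), the dress rehearsal is held (Aug 8, 2012); the later is Aug 13, 2012.
The run closes: Aug 13, 2012 + 2 days = Aug 15, 2012.

Aug 15, 2012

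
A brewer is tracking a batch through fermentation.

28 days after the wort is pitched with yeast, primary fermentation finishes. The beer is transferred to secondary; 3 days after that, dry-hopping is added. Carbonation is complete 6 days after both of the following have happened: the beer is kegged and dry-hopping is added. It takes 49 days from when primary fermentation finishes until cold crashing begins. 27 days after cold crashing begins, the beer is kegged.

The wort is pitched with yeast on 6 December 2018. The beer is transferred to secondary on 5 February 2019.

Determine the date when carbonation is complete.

The wort is pitched with yeast: Dec 6, 2018.
Primary fermentation finishes: Dec 6, 2018 + 28 days = Jan 3, 2019.
Cold crashing begins: Jan 3, 2019 + 49 days = Feb 21, 2019.
The beer is kegged: Feb 21, 2019 + 27 days = Mar 20, 2019.
The beer is transferred to secondary: Feb 5, 2019.
Dry-hopping is added: Feb 5, 2019 + 3 days = Feb 8, 2019.
Both prerequisites met — the beer is kegged (Mar 20, 2019), dry-hopping is added (Feb 8, 2019); the later is Mar 20, 2019.
Carbonation is complete: Mar 20, 2019 + 6 days = Mar 26, 2019.

26 March 2019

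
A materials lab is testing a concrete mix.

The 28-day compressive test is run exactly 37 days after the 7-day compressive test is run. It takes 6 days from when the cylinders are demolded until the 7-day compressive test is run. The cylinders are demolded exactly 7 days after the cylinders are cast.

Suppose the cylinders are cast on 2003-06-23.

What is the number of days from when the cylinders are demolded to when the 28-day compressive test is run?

43 days

Causal path: the cylinders are demolded → the 7-day compressive test is run → the 28-day compressive test is run.
Total delay along the path: 6 + 37 = 43 days.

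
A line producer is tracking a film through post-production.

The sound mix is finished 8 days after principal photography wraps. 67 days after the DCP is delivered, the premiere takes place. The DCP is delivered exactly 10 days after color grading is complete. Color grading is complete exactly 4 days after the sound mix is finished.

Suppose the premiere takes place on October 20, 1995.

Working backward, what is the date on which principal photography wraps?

July 23, 1995

The premiere takes place: Oct 20, 1995.
The DCP is delivered: Oct 20, 1995 − 67 days = Aug 14, 1995.
Color grading is complete: Aug 14, 1995 − 10 days = Aug 4, 1995.
The sound mix is finished: Aug 4, 1995 − 4 days = Jul 31, 1995.
Principal photography wraps: Jul 31, 1995 − 8 days = Jul 23, 1995.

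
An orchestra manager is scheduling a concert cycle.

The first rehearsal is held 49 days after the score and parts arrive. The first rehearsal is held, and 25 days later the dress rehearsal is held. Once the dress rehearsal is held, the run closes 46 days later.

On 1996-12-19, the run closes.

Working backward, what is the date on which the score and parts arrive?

1996-08-21

The run closes: Dec 19, 1996.
The dress rehearsal is held: Dec 19, 1996 − 46 days = Nov 3, 1996.
The first rehearsal is held: Nov 3, 1996 − 25 days = Oct 9, 1996.
The score and parts arrive: Oct 9, 1996 − 49 days = Aug 21, 1996.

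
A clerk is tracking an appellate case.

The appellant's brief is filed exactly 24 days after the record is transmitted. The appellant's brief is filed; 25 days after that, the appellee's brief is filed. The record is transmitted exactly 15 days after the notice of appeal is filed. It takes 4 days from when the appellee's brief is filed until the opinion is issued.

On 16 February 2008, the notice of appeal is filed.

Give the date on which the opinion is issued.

24 April 2008

The notice of appeal is filed: Feb 16, 2008.
The record is transmitted: Feb 16, 2008 + 15 days = Mar 2, 2008.
The appellant's brief is filed: Mar 2, 2008 + 24 days = Mar 26, 2008.
The appellee's brief is filed: Mar 26, 2008 + 25 days = Apr 20, 2008.
The opinion is issued: Apr 20, 2008 + 4 days = Apr 24, 2008.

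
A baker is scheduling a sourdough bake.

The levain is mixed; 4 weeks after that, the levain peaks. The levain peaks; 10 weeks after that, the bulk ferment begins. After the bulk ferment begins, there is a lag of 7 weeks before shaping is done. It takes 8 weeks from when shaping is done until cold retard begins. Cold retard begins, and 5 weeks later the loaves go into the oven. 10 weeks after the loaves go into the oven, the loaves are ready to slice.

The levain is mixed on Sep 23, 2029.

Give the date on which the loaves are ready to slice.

Jul 28, 2030

The levain is mixed: Sep 23, 2029.
The levain peaks: Sep 23, 2029 + 4 weeks = Oct 21, 2029.
The bulk ferment begins: Oct 21, 2029 + 10 weeks = Dec 30, 2029.
Shaping is done: Dec 30, 2029 + 7 weeks = Feb 17, 2030.
Cold retard begins: Feb 17, 2030 + 8 weeks = Apr 14, 2030.
The loaves go into the oven: Apr 14, 2030 + 5 weeks = May 19, 2030.
The loaves are ready to slice: May 19, 2030 + 10 weeks = Jul 28, 2030.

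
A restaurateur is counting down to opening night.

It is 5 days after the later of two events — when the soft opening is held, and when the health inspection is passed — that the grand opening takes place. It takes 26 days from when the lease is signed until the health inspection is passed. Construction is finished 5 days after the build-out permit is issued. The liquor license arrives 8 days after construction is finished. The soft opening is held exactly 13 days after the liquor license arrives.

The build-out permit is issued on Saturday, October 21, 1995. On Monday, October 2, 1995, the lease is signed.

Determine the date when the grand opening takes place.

The build-out permit is issued: Oct 21, 1995.
Construction is finished: Oct 21, 1995 + 5 days = Oct 26, 1995.
The liquor license arrives: Oct 26, 1995 + 8 days = Nov 3, 1995.
The soft opening is held: Nov 3, 1995 + 13 days = Nov 16, 1995.
The lease is signed: Oct 2, 1995.
The health inspection is passed: Oct 2, 1995 + 26 days = Oct 28, 1995.
Both prerequisites met — the soft opening is held (Nov 16, 1995), the health inspection is passed (Oct 28, 1995); the later is Nov 16, 1995.
The grand opening takes place: Nov 16, 1995 + 5 days = Nov 21, 1995.

Tuesday, November 21, 1995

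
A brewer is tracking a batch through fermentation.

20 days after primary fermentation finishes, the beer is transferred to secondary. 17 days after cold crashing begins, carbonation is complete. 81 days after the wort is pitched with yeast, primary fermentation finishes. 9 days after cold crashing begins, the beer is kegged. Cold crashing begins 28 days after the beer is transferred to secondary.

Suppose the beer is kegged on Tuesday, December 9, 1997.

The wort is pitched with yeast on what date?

Thursday, July 24, 1997

The beer is kegged: Dec 9, 1997.
Cold crashing begins: Dec 9, 1997 − 9 days = Nov 30, 1997.
The beer is transferred to secondary: Nov 30, 1997 − 28 days = Nov 2, 1997.
Primary fermentation finishes: Nov 2, 1997 − 20 days = Oct 13, 1997.
The wort is pitched with yeast: Oct 13, 1997 − 81 days = Jul 24, 1997.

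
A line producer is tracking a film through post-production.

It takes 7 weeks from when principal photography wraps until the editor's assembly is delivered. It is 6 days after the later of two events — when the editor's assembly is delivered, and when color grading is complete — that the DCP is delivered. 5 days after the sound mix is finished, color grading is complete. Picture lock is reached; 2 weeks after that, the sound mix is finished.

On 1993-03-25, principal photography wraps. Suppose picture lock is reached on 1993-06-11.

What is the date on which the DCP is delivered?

Principal photography wraps: Mar 25, 1993.
The editor's assembly is delivered: Mar 25, 1993 + 7 weeks = May 13, 1993.
Picture lock is reached: Jun 11, 1993.
The sound mix is finished: Jun 11, 1993 + 2 weeks = Jun 25, 1993.
Color grading is complete: Jun 25, 1993 + 5 days = Jun 30, 1993.
Both prerequisites met — the editor's assembly is delivered (May 13, 1993), color grading is complete (Jun 30, 1993); the later is Jun 30, 1993.
The DCP is delivered: Jun 30, 1993 + 6 days = Jul 6, 1993.

1993-07-06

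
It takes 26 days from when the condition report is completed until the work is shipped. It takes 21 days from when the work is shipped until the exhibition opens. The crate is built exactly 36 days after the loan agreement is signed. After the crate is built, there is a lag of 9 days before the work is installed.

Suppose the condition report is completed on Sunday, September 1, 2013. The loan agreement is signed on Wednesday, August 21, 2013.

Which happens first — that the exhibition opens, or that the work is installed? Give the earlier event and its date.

The work is installed — Saturday, October 5, 2013

The condition report is completed: Sep 1, 2013.
The work is shipped: Sep 1, 2013 + 26 days = Sep 27, 2013.
The exhibition opens: Sep 27, 2013 + 21 days = Oct 18, 2013.
The loan agreement is signed: Aug 21, 2013.
The crate is built: Aug 21, 2013 + 36 days = Sep 26, 2013.
The work is installed: Sep 26, 2013 + 9 days = Oct 5, 2013.
Comparing: the exhibition opens on Oct 18, 2013 vs the work is installed on Oct 5, 2013. Earlier: the work is installed.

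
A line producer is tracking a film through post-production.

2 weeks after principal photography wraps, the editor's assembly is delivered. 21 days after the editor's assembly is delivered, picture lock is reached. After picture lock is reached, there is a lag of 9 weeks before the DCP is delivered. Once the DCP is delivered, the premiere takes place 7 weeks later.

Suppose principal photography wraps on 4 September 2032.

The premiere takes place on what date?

29 January 2033

Principal photography wraps: Sep 4, 2032.
The editor's assembly is delivered: Sep 4, 2032 + 2 weeks = Sep 18, 2032.
Picture lock is reached: Sep 18, 2032 + 21 days = Oct 9, 2032.
The DCP is delivered: Oct 9, 2032 + 9 weeks = Dec 11, 2032.
The premiere takes place: Dec 11, 2032 + 7 weeks = Jan 29, 2033.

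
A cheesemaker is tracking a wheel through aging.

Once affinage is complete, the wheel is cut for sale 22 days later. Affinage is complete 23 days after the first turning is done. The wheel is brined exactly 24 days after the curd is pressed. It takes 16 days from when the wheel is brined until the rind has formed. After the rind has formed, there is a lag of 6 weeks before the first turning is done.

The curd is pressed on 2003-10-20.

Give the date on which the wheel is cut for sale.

The curd is pressed: Oct 20, 2003.
The wheel is brined: Oct 20, 2003 + 24 days = Nov 13, 2003.
The rind has formed: Nov 13, 2003 + 16 days = Nov 29, 2003.
The first turning is done: Nov 29, 2003 + 6 weeks = Jan 10, 2004.
Affinage is complete: Jan 10, 2004 + 23 days = Feb 2, 2004.
The wheel is cut for sale: Feb 2, 2004 + 22 days = Feb 24, 2004.

2004-02-24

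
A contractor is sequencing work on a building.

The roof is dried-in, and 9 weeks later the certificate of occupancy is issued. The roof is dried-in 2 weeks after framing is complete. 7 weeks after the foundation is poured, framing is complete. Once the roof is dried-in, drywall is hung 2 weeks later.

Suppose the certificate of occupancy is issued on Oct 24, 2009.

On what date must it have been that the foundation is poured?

The certificate of occupancy is issued: Oct 24, 2009.
The roof is dried-in: Oct 24, 2009 − 9 weeks = Aug 22, 2009.
Framing is complete: Aug 22, 2009 − 2 weeks = Aug 8, 2009.
The foundation is poured: Aug 8, 2009 − 7 weeks = Jun 20, 2009.

Jun 20, 2009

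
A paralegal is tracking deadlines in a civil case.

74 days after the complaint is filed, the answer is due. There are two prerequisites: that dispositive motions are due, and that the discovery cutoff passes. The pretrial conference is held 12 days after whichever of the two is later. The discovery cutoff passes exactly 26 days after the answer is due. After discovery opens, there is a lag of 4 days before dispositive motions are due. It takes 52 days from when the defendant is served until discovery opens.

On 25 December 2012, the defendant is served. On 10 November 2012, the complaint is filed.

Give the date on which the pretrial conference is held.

3 March 2013

The defendant is served: Dec 25, 2012.
Discovery opens: Dec 25, 2012 + 52 days = Feb 15, 2013.
Dispositive motions are due: Feb 15, 2013 + 4 days = Feb 19, 2013.
The complaint is filed: Nov 10, 2012.
The answer is due: Nov 10, 2012 + 74 days = Jan 23, 2013.
The discovery cutoff passes: Jan 23, 2013 + 26 days = Feb 18, 2013.
Both prerequisites met — dispositive motions are due (Feb 19, 2013), the discovery cutoff passes (Feb 18, 2013); the later is Feb 19, 2013.
The pretrial conference is held: Feb 19, 2013 + 12 days = Mar 3, 2013.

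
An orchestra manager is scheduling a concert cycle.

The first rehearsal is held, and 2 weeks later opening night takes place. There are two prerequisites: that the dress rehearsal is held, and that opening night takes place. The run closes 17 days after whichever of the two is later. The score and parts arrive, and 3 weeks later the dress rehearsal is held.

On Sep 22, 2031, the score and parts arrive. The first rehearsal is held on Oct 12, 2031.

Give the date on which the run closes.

The score and parts arrive: Sep 22, 2031.
The dress rehearsal is held: Sep 22, 2031 + 3 weeks = Oct 13, 2031.
The first rehearsal is held: Oct 12, 2031.
Opening night takes place: Oct 12, 2031 + 2 weeks = Oct 26, 2031.
Both prerequisites met — the dress rehearsal is held (Oct 13, 2031), opening night takes place (Oct 26, 2031); the later is Oct 26, 2031.
The run closes: Oct 26, 2031 + 17 days = Nov 12, 2031.

Nov 12, 2031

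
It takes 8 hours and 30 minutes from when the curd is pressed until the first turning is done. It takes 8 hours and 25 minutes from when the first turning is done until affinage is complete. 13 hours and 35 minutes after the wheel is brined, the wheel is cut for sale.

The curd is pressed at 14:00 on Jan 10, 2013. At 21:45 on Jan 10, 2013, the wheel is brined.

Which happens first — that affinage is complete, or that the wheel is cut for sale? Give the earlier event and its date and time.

The curd is pressed: 14:00 Jan 10, 2013.
The first turning is done: 14:00 Jan 10, 2013 + 8h30m = 22:30 Jan 10, 2013.
Affinage is complete: 22:30 Jan 10, 2013 + 8h25m = 06:55 Jan 11, 2013.
The wheel is brined: 21:45 Jan 10, 2013.
The wheel is cut for sale: 21:45 Jan 10, 2013 + 13h35m = 11:20 Jan 11, 2013.
Comparing: affinage is complete at 06:55 Jan 11, 2013 vs the wheel is cut for sale at 11:20 Jan 11, 2013. Earlier: affinage is complete.

Affinage is complete — 06:55 on Jan 11, 2013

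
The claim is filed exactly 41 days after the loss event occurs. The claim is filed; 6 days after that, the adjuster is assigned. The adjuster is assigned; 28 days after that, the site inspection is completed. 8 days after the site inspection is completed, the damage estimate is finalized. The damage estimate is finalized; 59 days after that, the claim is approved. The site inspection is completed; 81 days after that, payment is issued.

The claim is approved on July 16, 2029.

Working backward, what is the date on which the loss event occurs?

The claim is approved: Jul 16, 2029.
The damage estimate is finalized: Jul 16, 2029 − 59 days = May 18, 2029.
The site inspection is completed: May 18, 2029 − 8 days = May 10, 2029.
The adjuster is assigned: May 10, 2029 − 28 days = Apr 12, 2029.
The claim is filed: Apr 12, 2029 − 6 days = Apr 6, 2029.
The loss event occurs: Apr 6, 2029 − 41 days = Feb 24, 2029.

February 24, 2029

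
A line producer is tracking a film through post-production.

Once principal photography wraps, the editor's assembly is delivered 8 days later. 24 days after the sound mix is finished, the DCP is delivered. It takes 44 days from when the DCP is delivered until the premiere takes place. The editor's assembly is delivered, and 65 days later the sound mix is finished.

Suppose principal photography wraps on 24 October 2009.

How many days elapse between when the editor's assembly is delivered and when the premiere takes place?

Causal path: the editor's assembly is delivered → the sound mix is finished → the DCP is delivered → the premiere takes place.
Total delay along the path: 65 + 24 + 44 = 133 days.

133 days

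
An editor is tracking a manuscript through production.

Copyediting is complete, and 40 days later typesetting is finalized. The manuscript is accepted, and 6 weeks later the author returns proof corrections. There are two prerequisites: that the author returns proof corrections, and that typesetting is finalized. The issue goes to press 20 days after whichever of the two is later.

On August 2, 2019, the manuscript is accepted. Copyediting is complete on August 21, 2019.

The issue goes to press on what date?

October 20, 2019

The manuscript is accepted: Aug 2, 2019.
The author returns proof corrections: Aug 2, 2019 + 6 weeks = Sep 13, 2019.
Copyediting is complete: Aug 21, 2019.
Typesetting is finalized: Aug 21, 2019 + 40 days = Sep 30, 2019.
Both prerequisites met — the author returns proof corrections (Sep 13, 2019), typesetting is finalized (Sep 30, 2019); the later is Sep 30, 2019.
The issue goes to press: Sep 30, 2019 + 20 days = Oct 20, 2019.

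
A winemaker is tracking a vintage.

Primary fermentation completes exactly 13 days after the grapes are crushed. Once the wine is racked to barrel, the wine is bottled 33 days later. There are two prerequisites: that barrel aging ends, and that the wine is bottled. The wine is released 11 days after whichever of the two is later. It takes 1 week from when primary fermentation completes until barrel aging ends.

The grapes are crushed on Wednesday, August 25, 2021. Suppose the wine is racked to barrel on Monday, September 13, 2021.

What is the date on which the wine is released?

The grapes are crushed: Aug 25, 2021.
Primary fermentation completes: Aug 25, 2021 + 13 days = Sep 7, 2021.
Barrel aging ends: Sep 7, 2021 + 1 week = Sep 14, 2021.
The wine is racked to barrel: Sep 13, 2021.
The wine is bottled: Sep 13, 2021 + 33 days = Oct 16, 2021.
Both prerequisites met — barrel aging ends (Sep 14, 2021), the wine is bottled (Oct 16, 2021); the later is Oct 16, 2021.
The wine is released: Oct 16, 2021 + 11 days = Oct 27, 2021.

Wednesday, October 27, 2021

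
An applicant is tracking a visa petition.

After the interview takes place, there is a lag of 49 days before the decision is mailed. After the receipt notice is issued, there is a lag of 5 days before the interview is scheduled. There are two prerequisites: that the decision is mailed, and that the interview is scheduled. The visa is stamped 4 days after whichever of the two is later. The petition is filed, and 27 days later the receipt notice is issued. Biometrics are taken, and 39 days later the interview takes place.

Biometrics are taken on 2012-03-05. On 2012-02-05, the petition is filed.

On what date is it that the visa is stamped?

2012-06-05

Biometrics are taken: Mar 5, 2012.
The interview takes place: Mar 5, 2012 + 39 days = Apr 13, 2012.
The decision is mailed: Apr 13, 2012 + 49 days = Jun 1, 2012.
The petition is filed: Feb 5, 2012.
The receipt notice is issued: Feb 5, 2012 + 27 days = Mar 3, 2012.
The interview is scheduled: Mar 3, 2012 + 5 days = Mar 8, 2012.
Both prerequisites met — the decision is mailed (Jun 1, 2012), the interview is scheduled (Mar 8, 2012); the later is Jun 1, 2012.
The visa is stamped: Jun 1, 2012 + 4 days = Jun 5, 2012.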